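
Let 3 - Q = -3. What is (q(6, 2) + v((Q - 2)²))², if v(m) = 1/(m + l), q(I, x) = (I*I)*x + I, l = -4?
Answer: 877969/144 ≈ 6097.0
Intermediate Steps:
Q = 6 (Q = 3 - 1*(-3) = 3 + 3 = 6)
q(I, x) = I + x*I² (q(I, x) = I²*x + I = x*I² + I = I + x*I²)
v(m) = 1/(-4 + m) (v(m) = 1/(m - 4) = 1/(-4 + m))
(q(6, 2) + v((Q - 2)²))² = (6*(1 + 6*2) + 1/(-4 + (6 - 2)²))² = (6*(1 + 12) + 1/(-4 + 4²))² = (6*13 + 1/(-4 + 16))² = (78 + 1/12)² = (937/12)² = 877969/144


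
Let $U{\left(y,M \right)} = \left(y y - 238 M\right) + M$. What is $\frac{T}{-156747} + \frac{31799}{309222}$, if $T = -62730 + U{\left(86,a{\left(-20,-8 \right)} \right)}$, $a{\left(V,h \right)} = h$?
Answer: $\frac{7169534363}{16156540278} \approx 0.44375$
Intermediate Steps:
$U{\left(y,M \right)} = y^{2} - 237 M$ ($U{\left(y,M \right)} = \left(y^{2} - 238 M\right) + M = y^{2} - 237 M$)
$T = -53438$ ($T = -62730 - \left(-1896 - 86^{2}\right) = -62730 + \left(7396 + 1896\right) = -62730 + 9292 = -53438$)
$\frac{T}{-156747} + \frac{31799}{309222} = - \frac{53438}{-156747} + \frac{31799}{309222} = \left(-53438\right) \left(- \frac{1}{156747}\right) + 31799 \cdot \frac{1}{309222} = \frac{53438}{156747} + \frac{31799}{309222} = \frac{7169534363}{16156540278}$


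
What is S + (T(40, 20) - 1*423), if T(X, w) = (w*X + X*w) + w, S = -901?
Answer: 296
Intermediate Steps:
T(X, w) = w + 2*X*w (T(X, w) = (X*w + X*w) + w = 2*X*w + w = w + 2*X*w)
S + (T(40, 20) - 1*423) = -901 + (20*(1 + 2*40) - 1*423) = -901 + (20*(1 + 80) - 423) = -901 + (20*81 - 423) = -901 + (1620 - 423) = -901 + 1197 = 296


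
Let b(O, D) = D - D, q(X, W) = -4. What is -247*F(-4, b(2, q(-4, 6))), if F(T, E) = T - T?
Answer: 0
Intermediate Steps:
b(O, D) = 0
F(T, E) = 0
-247*F(-4, b(2, q(-4, 6))) = -247*0 = 0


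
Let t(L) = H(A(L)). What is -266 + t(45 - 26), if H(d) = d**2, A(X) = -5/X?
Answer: -96001/361 ≈ -265.93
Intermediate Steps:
t(L) = 25/L**2 (t(L) = (-5/L)**2 = 25/L**2)
-266 + t(45 - 26) = -266 + 25/(45 - 26)**2 = -266 + 25/19**2 = -266 + 25*(1/361) = -266 + 25/361 = -96001/361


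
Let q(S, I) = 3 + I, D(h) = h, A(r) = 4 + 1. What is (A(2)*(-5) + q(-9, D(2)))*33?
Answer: -660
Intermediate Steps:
A(r) = 5
(A(2)*(-5) + q(-9, D(2)))*33 = (5*(-5) + (3 + 2))*33 = (-25 + 5)*33 = -20*33 = -660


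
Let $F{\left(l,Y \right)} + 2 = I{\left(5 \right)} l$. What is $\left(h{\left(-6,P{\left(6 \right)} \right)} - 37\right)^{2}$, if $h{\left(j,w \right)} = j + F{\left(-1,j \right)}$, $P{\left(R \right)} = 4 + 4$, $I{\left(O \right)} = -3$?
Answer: $1764$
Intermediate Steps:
$F{\left(l,Y \right)} = -2 - 3 l$
$P{\left(R \right)} = 8$
$h{\left(j,w \right)} = 1 + j$ ($h{\left(j,w \right)} = j - -1 = j + \left(-2 + 3\right) = j + 1 = 1 + j$)
$\left(h{\left(-6,P{\left(6 \right)} \right)} - 37\right)^{2} = \left(\left(1 - 6\right) - 37\right)^{2} = \left(-5 - 37\right)^{2} = \left(-42\right)^{2} = 1764$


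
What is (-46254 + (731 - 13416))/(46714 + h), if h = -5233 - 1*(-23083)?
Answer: -58939/64564 ≈ -0.91288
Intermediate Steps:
h = 17850 (h = -5233 + 23083 = 17850)
(-46254 + (731 - 13416))/(46714 + h) = (-46254 + (731 - 13416))/(46714 + 17850) = (-46254 - 12685)/64564 = -58939*1/64564 = -58939/64564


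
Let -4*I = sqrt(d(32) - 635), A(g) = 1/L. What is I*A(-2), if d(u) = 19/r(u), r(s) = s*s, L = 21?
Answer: -I*sqrt(650221)/2688 ≈ -0.29999*I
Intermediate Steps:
r(s) = s**2
A(g) = 1/21
d(u) = 19/u**2 (d(u) = 19/(u**2) = 19/u**2)
I = -I*sqrt(650221)/128 (I = -sqrt(19/32**2 - 635)/4 = -sqrt(19*(1/1024) - 635)/4 = -sqrt(19/1024 - 635)/4 = -I*sqrt(650221)/128 ≈ -6.2997*I)
I*A(-2) = -I*sqrt(650221)/128*(1/21) = -I*sqrt(650221)/2688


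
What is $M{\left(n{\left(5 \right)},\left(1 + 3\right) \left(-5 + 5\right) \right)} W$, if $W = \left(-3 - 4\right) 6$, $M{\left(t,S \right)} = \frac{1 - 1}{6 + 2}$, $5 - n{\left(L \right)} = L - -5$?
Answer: $0$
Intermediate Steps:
$n{\left(L \right)} = - L$ ($n{\left(L \right)} = 5 - \left(L - -5\right) = 5 - \left(L + 5\right) = 5 - \left(5 + L\right) = - L$)
$M{\left(t,S \right)} = 0$ ($M{\left(t,S \right)} = \frac{0}{8} = 0 \cdot \frac{1}{8} = 0$)
$W = -42$ ($W = \left(-7\right) 6 = -42$)
$M{\left(n{\left(5 \right)},\left(1 + 3\right) \left(-5 + 5\right) \right)} W = 0 \left(-42\right) = 0$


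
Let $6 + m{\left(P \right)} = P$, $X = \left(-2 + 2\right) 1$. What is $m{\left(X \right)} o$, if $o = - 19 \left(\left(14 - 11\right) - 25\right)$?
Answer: $-2508$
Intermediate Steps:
$X = 0$ ($X = 0 \cdot 1 = 0$)
$m{\left(P \right)} = -6 + P$
$o = 418$ ($o = - 19 \left(\left(14 - 11\right) - 25\right) = - 19 \left(3 - 25\right) = \left(-19\right) \left(-22\right) = 418$)
$m{\left(X \right)} o = \left(-6 + 0\right) 418 = \left(-6\right) 418 = -2508$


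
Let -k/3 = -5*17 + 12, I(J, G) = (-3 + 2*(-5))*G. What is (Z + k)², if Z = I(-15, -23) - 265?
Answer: 64009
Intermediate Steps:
I(J, G) = -13*G (I(J, G) = (-3 - 10)*G = -13*G)
k = 219 (k = -3*(-5*17 + 12) = -3*(-85 + 12) = -3*(-73) = 219)
Z = 34 (Z = -13*(-23) - 265 = 299 - 265 = 34)
(Z + k)² = (34 + 219)² = 253² = 64009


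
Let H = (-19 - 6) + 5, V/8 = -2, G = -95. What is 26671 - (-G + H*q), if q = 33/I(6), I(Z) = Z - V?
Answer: 26606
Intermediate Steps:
V = -16 (V = 8*(-2) = -16)
H = -20 (H = -25 + 5 = -20)
I(Z) = 16 + Z (I(Z) = Z - 1*(-16) = Z + 16 = 16 + Z)
q = 3/2 (q = 33/(16 + 6) = 33/22 = 33*(1/22) = 3/2 ≈ 1.5000)
26671 - (-G + H*q) = 26671 - (-1*(-95) - 20*3/2) = 26671 - (95 - 30) = 26671 - 1*65 = 26671 - 65 = 26606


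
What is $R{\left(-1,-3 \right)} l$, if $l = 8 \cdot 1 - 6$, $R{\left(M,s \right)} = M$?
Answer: $-2$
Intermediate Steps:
$l = 2$ ($l = 8 - 6 = 2$)
$R{\left(-1,-3 \right)} l = \left(-1\right) 2 = -2$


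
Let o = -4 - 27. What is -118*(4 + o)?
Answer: 3186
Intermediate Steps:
o = -31
-118*(4 + o) = -118*(4 - 31) = -118*(-27) = 3186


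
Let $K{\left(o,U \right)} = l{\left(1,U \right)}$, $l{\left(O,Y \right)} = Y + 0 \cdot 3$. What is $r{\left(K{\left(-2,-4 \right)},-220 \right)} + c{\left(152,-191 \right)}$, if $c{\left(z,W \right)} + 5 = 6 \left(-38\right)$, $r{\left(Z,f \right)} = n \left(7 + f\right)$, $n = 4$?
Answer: $-1085$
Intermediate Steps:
$l{\left(O,Y \right)} = Y$ ($l{\left(O,Y \right)} = Y + 0 = Y$)
$K{\left(o,U \right)} = U$
$r{\left(Z,f \right)} = 28 + 4 f$ ($r{\left(Z,f \right)} = 4 \left(7 + f\right) = 28 + 4 f$)
$c{\left(z,W \right)} = -233$ ($c{\left(z,W \right)} = -5 + 6 \left(-38\right) = -5 - 228 = -233$)
$r{\left(K{\left(-2,-4 \right)},-220 \right)} + c{\left(152,-191 \right)} = \left(28 + 4 \left(-220\right)\right) - 233 = \left(28 - 880\right) - 233 = -852 - 233 = -1085$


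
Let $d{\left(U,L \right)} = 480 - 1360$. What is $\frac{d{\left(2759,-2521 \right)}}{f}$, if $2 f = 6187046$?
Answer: $- \frac{880}{3093523} \approx -0.00028447$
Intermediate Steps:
$d{\left(U,L \right)} = -880$
$f = 3093523$ ($f = \frac{1}{2} \cdot 6187046 = 3093523$)
$\frac{d{\left(2759,-2521 \right)}}{f} = - \frac{880}{3093523}$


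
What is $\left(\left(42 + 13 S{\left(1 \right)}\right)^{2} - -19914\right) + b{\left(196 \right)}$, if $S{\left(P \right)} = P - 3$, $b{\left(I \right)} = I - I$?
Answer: $20170$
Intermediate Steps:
$b{\left(I \right)} = 0$
$S{\left(P \right)} = -3 + P$
$\left(\left(42 + 13 S{\left(1 \right)}\right)^{2} - -19914\right) + b{\left(196 \right)} = \left(\left(42 + 13 \left(-3 + 1\right)\right)^{2} - -19914\right) + 0 = \left(\left(42 + 13 \left(-2\right)\right)^{2} + 19914\right) + 0 = \left(\left(42 - 26\right)^{2} + 19914\right) + 0 = \left(16^{2} + 19914\right) + 0 = \left(256 + 19914\right) + 0 = 20170 + 0 = 20170$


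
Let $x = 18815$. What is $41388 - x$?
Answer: $22573$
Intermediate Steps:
$41388 - x = 41388 - 18815 = 22573$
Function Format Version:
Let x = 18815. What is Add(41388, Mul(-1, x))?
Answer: 22573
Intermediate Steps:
Add(41388, Mul(-1, x)) = Add(41388, Mul(-1, 18815)) = Add(41388, -18815) = 22573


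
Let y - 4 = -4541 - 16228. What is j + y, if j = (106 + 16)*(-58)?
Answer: -27841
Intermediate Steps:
y = -20765 (y = 4 + (-4541 - 16228) = 4 - 20769 = -20765)
j = -7076 (j = 122*(-58) = -7076)
j + y = -7076 - 20765 = -27841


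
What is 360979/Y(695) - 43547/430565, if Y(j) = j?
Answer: 31078931594/59848535 ≈ 519.29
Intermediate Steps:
360979/Y(695) - 43547/430565 = 360979/695 - 43547/430565 = 31078931594/59848535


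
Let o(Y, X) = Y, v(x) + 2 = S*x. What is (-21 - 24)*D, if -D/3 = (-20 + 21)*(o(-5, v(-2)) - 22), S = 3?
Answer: -3645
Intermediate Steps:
v(x) = -2 + 3*x
D = 81 (D = -3*(-20 + 21)*(-5 - 22) = -3*(-27) = 81)
(-21 - 24)*D = (-21 - 24)*81 = -45*81 = -3645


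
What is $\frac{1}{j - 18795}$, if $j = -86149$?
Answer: $- \frac{1}{104944} \approx -9.5289 \cdot 10^{-6}$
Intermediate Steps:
$\frac{1}{j - 18795} = \frac{1}{-86149 - 18795} = \frac{1}{-104944} = - \frac{1}{104944}$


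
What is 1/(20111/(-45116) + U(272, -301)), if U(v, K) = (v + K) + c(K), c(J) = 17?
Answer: -45116/561503 ≈ -0.080349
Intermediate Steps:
U(v, K) = 17 + K + v (U(v, K) = (v + K) + 17 = (K + v) + 17 = 17 + K + v)
1/(20111/(-45116) + U(272, -301)) = 1/(20111/(-45116) + (17 - 301 + 272)) = 1/(20111*(-1/45116) - 12) = 1/(-20111/45116 - 12) = 1/(-561503/45116) = -45116/561503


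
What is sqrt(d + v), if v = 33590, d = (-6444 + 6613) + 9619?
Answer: 23*sqrt(82) ≈ 208.27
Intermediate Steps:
d = 9788 (d = 169 + 9619 = 9788)
sqrt(d + v) = sqrt(9788 + 33590) = sqrt(43378) = 23*sqrt(82)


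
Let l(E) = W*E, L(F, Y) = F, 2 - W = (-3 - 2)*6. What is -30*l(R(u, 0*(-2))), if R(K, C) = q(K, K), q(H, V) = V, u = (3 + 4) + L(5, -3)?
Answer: -11520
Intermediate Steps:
W = 32 (W = 2 - (-3 - 2)*6 = 2 - (-5)*6 = 2 - 1*(-30) = 2 + 30 = 32)
u = 12 (u = (3 + 4) + 5 = 7 + 5 = 12)
R(K, C) = K
l(E) = 32*E
-30*l(R(u, 0*(-2))) = -960*12 = -30*384 = -11520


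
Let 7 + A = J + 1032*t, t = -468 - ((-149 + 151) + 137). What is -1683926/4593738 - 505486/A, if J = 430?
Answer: 70440604819/159760254541 ≈ 0.44091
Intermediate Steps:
t = -607 (t = -468 - (2 + 137) = -468 - 1*139 = -468 - 139 = -607)
A = -626001 (A = -7 + (430 + 1032*(-607)) = -7 + (430 - 626424) = -7 - 625994 = -626001)
-1683926/4593738 - 505486/A = -1683926/4593738 - 505486/(-626001) = -1683926*1/4593738 - 505486*(-1/626001) = -841963/2296869 + 505486/626001 = 70440604819/159760254541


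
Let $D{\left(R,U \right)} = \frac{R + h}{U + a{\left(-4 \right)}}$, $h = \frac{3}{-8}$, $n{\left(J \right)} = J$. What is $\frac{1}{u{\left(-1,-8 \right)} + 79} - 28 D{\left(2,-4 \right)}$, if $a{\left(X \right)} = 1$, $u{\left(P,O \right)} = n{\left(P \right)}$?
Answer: $\frac{592}{39} \approx 15.179$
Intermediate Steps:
$h = - \frac{3}{8}$ ($h = 3 \left(- \frac{1}{8}\right) = - \frac{3}{8} \approx -0.375$)
$u{\left(P,O \right)} = P$
$D{\left(R,U \right)} = \frac{- \frac{3}{8} + R}{1 + U}$ ($D{\left(R,U \right)} = \frac{R - \frac{3}{8}}{U + 1} = \frac{- \frac{3}{8} + R}{1 + U}$)
$\frac{1}{u{\left(-1,-8 \right)} + 79} - 28 D{\left(2,-4 \right)} = \frac{1}{-1 + 79} - 28 \frac{- \frac{3}{8} + 2}{1 - 4} = \frac{1}{78} - 28 \frac{1}{-3} \cdot \frac{13}{8} = \frac{1}{78} - 28 \left(\left(- \frac{1}{3}\right) \frac{13}{8}\right) = \frac{1}{78} - - \frac{91}{6} = \frac{1}{78} + \frac{91}{6} = \frac{592}{39}$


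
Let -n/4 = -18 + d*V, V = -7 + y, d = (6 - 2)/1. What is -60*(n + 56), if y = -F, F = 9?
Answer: -23040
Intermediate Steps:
d = 4 (d = 4*1 = 4)
y = -9 (y = -1*9 = -9)
V = -16 (V = -7 - 9 = -16)
n = 328 (n = -4*(-18 + 4*(-16)) = -4*(-18 - 64) = -4*(-82) = 328)
-60*(n + 56) = -60*(328 + 56) = -60*384 = -23040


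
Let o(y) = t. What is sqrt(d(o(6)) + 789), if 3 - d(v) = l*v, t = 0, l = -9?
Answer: 6*sqrt(22) ≈ 28.142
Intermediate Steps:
o(y) = 0
d(v) = 3 + 9*v (d(v) = 3 - (-9)*v = 3 + 9*v)
sqrt(d(o(6)) + 789) = sqrt((3 + 9*0) + 789) = sqrt((3 + 0) + 789) = sqrt(3 + 789) = sqrt(792) = 6*sqrt(22)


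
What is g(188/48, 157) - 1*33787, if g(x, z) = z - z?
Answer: -33787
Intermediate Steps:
g(x, z) = 0
g(188/48, 157) - 1*33787 = 0 - 1*33787 = 0 - 33787 = -33787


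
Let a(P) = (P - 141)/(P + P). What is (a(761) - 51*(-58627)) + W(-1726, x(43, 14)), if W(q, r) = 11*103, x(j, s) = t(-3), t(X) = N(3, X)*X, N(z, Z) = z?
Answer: 2276235020/761 ≈ 2.9911e+6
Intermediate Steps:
t(X) = 3*X
x(j, s) = -9 (x(j, s) = 3*(-3) = -9)
W(q, r) = 1133
a(P) = (-141 + P)/(2*P) (a(P) = (-141 + P)/((2*P)) = (-141 + P)*(1/(2*P)) = (-141 + P)/(2*P))
(a(761) - 51*(-58627)) + W(-1726, x(43, 14)) = ((½)*(-141 + 761)/761 - 51*(-58627)) + 1133 = ((½)*(1/761)*620 + 2989977) + 1133 = (310/761 + 2989977) + 1133 = 2275372807/761 + 1133 = 2276235020/761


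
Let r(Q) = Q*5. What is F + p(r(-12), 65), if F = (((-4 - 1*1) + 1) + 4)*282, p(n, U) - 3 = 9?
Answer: 12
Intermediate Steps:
r(Q) = 5*Q
p(n, U) = 12 (p(n, U) = 3 + 9 = 12)
F = 0 (F = (((-4 - 1) + 1) + 4)*282 = ((-5 + 1) + 4)*282 = (-4 + 4)*282 = 0*282 = 0)
F + p(r(-12), 65) = 0 + 12 = 12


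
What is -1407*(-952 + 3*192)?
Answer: 529032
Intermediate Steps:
-1407*(-952 + 3*192) = -1407*(-952 + 576) = -1407*(-376) = 529032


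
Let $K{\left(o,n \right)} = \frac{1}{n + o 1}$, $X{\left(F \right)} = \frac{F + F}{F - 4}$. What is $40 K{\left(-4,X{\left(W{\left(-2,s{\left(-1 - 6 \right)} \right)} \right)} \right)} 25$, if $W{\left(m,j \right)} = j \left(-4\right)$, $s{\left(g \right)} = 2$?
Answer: $-375$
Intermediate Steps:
$W{\left(m,j \right)} = - 4 j$
$X{\left(F \right)} = \frac{2 F}{-4 + F}$
$K{\left(o,n \right)} = \frac{1}{n + o}$
$40 K{\left(-4,X{\left(W{\left(-2,s{\left(-1 - 6 \right)} \right)} \right)} \right)} 25 = \frac{40}{\frac{2 \left(\left(-4\right) 2\right)}{-4 - 8} - 4} \cdot 25 = \frac{40}{2 \left(-8\right) \frac{1}{-4 - 8} - 4} \cdot 25 = \frac{40}{2 \left(-8\right) \frac{1}{-12} - 4} \cdot 25 = \frac{40}{2 \left(-8\right) \left(- \frac{1}{12}\right) - 4} \cdot 25 = \frac{40}{\frac{4}{3} - 4} \cdot 25 = \frac{40}{- \frac{8}{3}} \cdot 25 = 40 \left(- \frac{3}{8}\right) 25 = \left(-15\right) 25 = -375$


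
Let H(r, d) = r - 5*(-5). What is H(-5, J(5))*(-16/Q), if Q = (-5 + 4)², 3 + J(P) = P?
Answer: -320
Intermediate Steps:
J(P) = -3 + P
H(r, d) = 25 + r (H(r, d) = r + 25 = 25 + r)
Q = 1 (Q = (-1)² = 1)
H(-5, J(5))*(-16/Q) = (25 - 5)*(-16/1) = 20*(-16*1) = 20*(-16) = -320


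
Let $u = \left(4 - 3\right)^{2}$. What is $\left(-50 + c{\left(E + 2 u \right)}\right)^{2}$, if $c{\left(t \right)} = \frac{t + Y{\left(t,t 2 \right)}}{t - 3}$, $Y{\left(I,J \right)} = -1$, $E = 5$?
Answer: $\frac{9409}{4} \approx 2352.3$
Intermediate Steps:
$u = 1$ ($u = 1^{2} = 1$)
$c{\left(t \right)} = \frac{-1 + t}{-3 + t}$ ($c{\left(t \right)} = \frac{t - 1}{t - 3} = \frac{-1 + t}{-3 + t}$)
$\left(-50 + c{\left(E + 2 u \right)}\right)^{2} = \left(-50 + \frac{-1 + \left(5 + 2 \cdot 1\right)}{-3 + \left(5 + 2 \cdot 1\right)}\right)^{2} = \left(-50 + \frac{-1 + \left(5 + 2\right)}{-3 + \left(5 + 2\right)}\right)^{2} = \left(-50 + \frac{-1 + 7}{-3 + 7}\right)^{2} = \left(-50 + \frac{1}{4} \cdot 6\right)^{2} = \left(-50 + \frac{3}{2}\right)^{2} = \left(- \frac{97}{2}\right)^{2} = \frac{9409}{4}$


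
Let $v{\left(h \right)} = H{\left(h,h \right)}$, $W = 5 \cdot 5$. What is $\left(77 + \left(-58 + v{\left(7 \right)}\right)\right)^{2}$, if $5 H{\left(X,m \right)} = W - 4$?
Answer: $\frac{13456}{25} \approx 538.24$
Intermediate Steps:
$W = 25$
$H{\left(X,m \right)} = \frac{21}{5}$ ($H{\left(X,m \right)} = \frac{25 - 4}{5} = \frac{1}{5} \cdot 21 = \frac{21}{5}$)
$v{\left(h \right)} = \frac{21}{5}$
$\left(77 + \left(-58 + v{\left(7 \right)}\right)\right)^{2} = \left(77 + \left(-58 + \frac{21}{5}\right)\right)^{2} = \left(77 - \frac{269}{5}\right)^{2} = \left(\frac{116}{5}\right)^{2} = \frac{13456}{25}$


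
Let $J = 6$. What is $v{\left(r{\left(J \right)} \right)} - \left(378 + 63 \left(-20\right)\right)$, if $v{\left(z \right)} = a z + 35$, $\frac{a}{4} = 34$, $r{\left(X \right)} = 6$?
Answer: $1733$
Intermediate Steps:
$a = 136$ ($a = 4 \cdot 34 = 136$)
$v{\left(z \right)} = 35 + 136 z$ ($v{\left(z \right)} = 136 z + 35 = 35 + 136 z$)
$v{\left(r{\left(J \right)} \right)} - \left(378 + 63 \left(-20\right)\right) = \left(35 + 136 \cdot 6\right) - \left(378 + 63 \left(-20\right)\right) = \left(35 + 816\right) - \left(378 - 1260\right) = 851 - -882 = 851 + 882 = 1733$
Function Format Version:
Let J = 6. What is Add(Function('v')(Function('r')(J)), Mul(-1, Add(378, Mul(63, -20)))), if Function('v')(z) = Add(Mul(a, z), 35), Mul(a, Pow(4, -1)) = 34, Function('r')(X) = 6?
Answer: 1733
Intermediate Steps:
a = 136 (a = Mul(4, 34) = 136)
Function('v')(z) = Add(35, Mul(136, z)) (Function('v')(z) = Add(Mul(136, z), 35) = Add(35, Mul(136, z)))
Add(Function('v')(Function('r')(J)), Mul(-1, Add(378, Mul(63, -20)))) = Add(Add(35, Mul(136, 6)), Mul(-1, Add(378, Mul(63, -20)))) = Add(Add(35, 816), Mul(-1, Add(378, -1260))) = Add(851, Mul(-1, -882)) = Add(851, 882) = 1733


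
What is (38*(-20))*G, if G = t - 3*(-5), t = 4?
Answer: -14440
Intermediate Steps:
G = 19 (G = 4 - 3*(-5) = 4 + 15 = 19)
(38*(-20))*G = (38*(-20))*19 = -760*19 = -14440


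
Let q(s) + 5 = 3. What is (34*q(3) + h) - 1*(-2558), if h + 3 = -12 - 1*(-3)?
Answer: 2478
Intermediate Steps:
q(s) = -2 (q(s) = -5 + 3 = -2)
h = -12 (h = -3 + (-12 - 1*(-3)) = -3 + (-12 + 3) = -3 - 9 = -12)
(34*q(3) + h) - 1*(-2558) = (34*(-2) - 12) - 1*(-2558) = (-68 - 12) + 2558 = -80 + 2558 = 2478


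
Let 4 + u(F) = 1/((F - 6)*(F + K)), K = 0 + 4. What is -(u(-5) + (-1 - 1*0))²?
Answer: -2916/121 ≈ -24.099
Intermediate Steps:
K = 4
u(F) = -4 + 1/((-6 + F)*(4 + F)) (u(F) = -4 + 1/((F - 6)*(F + 4)) = -4 + 1/((-6 + F)*(4 + F)))
-(u(-5) + (-1 - 1*0))² = -((97 - 4*(-5)² + 8*(-5))/(-24 + (-5)² - 2*(-5)) + (-1 - 1*0))² = -((97 - 4*25 - 40)/(-24 + 25 + 10) + (-1 + 0))² = -((97 - 100 - 40)/11 - 1)² = -((1/11)*(-43) - 1)² = -(-43/11 - 1)² = -(-54/11)² = -1*2916/121 = -2916/121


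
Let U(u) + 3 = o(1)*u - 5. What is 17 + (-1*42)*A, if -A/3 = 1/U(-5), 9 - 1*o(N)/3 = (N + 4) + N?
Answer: 775/53 ≈ 14.623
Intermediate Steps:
o(N) = 15 - 6*N (o(N) = 27 - 3*((N + 4) + N) = 27 - 3*((4 + N) + N) = 27 - 3*(4 + 2*N) = 27 + (-12 - 6*N) = 15 - 6*N)
U(u) = -8 + 9*u (U(u) = -3 + ((15 - 6*1)*u - 5) = -3 + ((15 - 6)*u - 5) = -3 + (9*u - 5) = -3 + (-5 + 9*u) = -8 + 9*u)
A = 3/53 (A = -3/(-8 + 9*(-5)) = -3/(-8 - 45) = -3/(-53) = -3*(-1/53) = 3/53 ≈ 0.056604)
17 + (-1*42)*A = 17 - 1*42*(3/53) = 17 - 42*3/53 = 17 - 126/53 = 775/53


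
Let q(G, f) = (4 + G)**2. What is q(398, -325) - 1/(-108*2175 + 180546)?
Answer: 8783823817/54354 ≈ 1.6160e+5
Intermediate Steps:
q(398, -325) - 1/(-108*2175 + 180546) = (4 + 398)**2 - 1/(-108*2175 + 180546) = 402**2 - 1/(-234900 + 180546) = 161604 - 1/(-54354) = 161604 - 1*(-1/54354) = 161604 + 1/54354 = 8783823817/54354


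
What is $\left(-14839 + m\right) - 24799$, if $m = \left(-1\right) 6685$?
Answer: $-46323$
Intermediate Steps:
$m = -6685$
$\left(-14839 + m\right) - 24799 = \left(-14839 - 6685\right) - 24799 = -21524 - 24799 = -46323$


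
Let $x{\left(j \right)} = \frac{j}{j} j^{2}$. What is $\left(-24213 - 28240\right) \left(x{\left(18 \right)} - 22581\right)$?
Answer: $1167446421$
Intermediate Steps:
$x{\left(j \right)} = j^{2}$ ($x{\left(j \right)} = 1 j^{2} = j^{2}$)
$\left(-24213 - 28240\right) \left(x{\left(18 \right)} - 22581\right) = \left(-24213 - 28240\right) \left(18^{2} - 22581\right) = - 52453 \left(324 - 22581\right) = \left(-52453\right) \left(-22257\right) = 1167446421$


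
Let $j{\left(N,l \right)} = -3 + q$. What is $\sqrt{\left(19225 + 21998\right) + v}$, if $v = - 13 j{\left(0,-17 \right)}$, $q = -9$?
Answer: $\sqrt{41379} \approx 203.42$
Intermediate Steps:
$j{\left(N,l \right)} = -12$ ($j{\left(N,l \right)} = -3 - 9 = -12$)
$v = 156$ ($v = \left(-13\right) \left(-12\right) = 156$)
$\sqrt{\left(19225 + 21998\right) + v} = \sqrt{\left(19225 + 21998\right) + 156} = \sqrt{41223 + 156} = \sqrt{41379}$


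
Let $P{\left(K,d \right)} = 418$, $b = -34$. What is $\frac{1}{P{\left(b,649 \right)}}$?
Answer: $\frac{1}{418} \approx 0.0023923$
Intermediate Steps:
$\frac{1}{P{\left(b,649 \right)}} = \frac{1}{418}$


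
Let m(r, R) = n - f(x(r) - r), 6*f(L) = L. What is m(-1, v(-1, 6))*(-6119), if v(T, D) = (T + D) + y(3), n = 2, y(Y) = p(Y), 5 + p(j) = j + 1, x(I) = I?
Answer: -12238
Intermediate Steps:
p(j) = -4 + j (p(j) = -5 + (j + 1) = -5 + (1 + j) = -4 + j)
f(L) = L/6
y(Y) = -4 + Y
v(T, D) = -1 + D + T (v(T, D) = (T + D) + (-4 + 3) = (D + T) - 1 = -1 + D + T)
m(r, R) = 2 (m(r, R) = 2 - (r - r)/6 = 2 - 0/6 = 2 - 1*0 = 2 + 0 = 2)
m(-1, v(-1, 6))*(-6119) = 2*(-6119) = -12238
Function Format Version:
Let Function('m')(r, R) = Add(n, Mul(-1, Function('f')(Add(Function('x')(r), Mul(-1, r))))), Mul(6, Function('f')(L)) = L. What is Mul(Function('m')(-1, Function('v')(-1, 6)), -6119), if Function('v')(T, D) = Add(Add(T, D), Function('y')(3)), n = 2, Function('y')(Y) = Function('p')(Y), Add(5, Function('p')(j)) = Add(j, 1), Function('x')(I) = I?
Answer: -12238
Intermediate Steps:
Function('p')(j) = Add(-4, j) (Function('p')(j) = Add(-5, Add(j, 1)) = Add(-5, Add(1, j)) = Add(-4, j))
Function('f')(L) = Mul(Rational(1, 6), L)
Function('y')(Y) = Add(-4, Y)
Function('v')(T, D) = Add(-1, D, T) (Function('v')(T, D) = Add(Add(T, D), Add(-4, 3)) = Add(Add(D, T), -1) = Add(-1, D, T))
Function('m')(r, R) = 2 (Function('m')(r, R) = Add(2, Mul(-1, Mul(Rational(1, 6), Add(r, Mul(-1, r))))) = Add(2, Mul(-1, Mul(Rational(1, 6), 0))) = Add(2, Mul(-1, 0)) = Add(2, 0) = 2)
Mul(Function('m')(-1, Function('v')(-1, 6)), -6119) = Mul(2, -6119) = -12238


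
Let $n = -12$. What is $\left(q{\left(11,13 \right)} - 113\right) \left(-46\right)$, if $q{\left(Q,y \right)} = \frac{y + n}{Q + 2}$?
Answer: $\frac{67528}{13} \approx 5194.5$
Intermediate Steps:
$q{\left(Q,y \right)} = \frac{-12 + y}{2 + Q}$ ($q{\left(Q,y \right)} = \frac{y - 12}{Q + 2} = \frac{-12 + y}{2 + Q}$)
$\left(q{\left(11,13 \right)} - 113\right) \left(-46\right) = \left(\frac{-12 + 13}{2 + 11} - 113\right) \left(-46\right) = \left(\frac{1}{13} \cdot 1 - 113\right) \left(-46\right) = \left(\frac{1}{13} - 113\right) \left(-46\right) = \left(- \frac{1468}{13}\right) \left(-46\right) = \frac{67528}{13}$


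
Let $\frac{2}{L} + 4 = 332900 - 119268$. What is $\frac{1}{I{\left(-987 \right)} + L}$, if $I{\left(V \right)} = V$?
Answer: $- \frac{106814}{105425417} \approx -0.0010132$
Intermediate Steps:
$L = \frac{1}{106814}$ ($L = \frac{2}{-4 + \left(332900 - 119268\right)} = \frac{2}{-4 + 213632} = \frac{2}{213628} = 2 \cdot \frac{1}{213628} = \frac{1}{106814} \approx 9.3621 \cdot 10^{-6}$)
$\frac{1}{I{\left(-987 \right)} + L} = \frac{1}{-987 + \frac{1}{106814}} = \frac{1}{- \frac{105425417}{106814}} = - \frac{106814}{105425417}$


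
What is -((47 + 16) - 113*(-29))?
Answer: -3340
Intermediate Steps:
-((47 + 16) - 113*(-29)) = -(63 + 3277) = -1*3340 = -3340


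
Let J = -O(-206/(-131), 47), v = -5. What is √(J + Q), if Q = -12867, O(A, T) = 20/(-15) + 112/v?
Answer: I*√2889735/15 ≈ 113.33*I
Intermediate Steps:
O(A, T) = -356/15 (O(A, T) = 20/(-15) + 112/(-5) = 20*(-1/15) + 112*(-⅕) = -4/3 - 112/5 = -356/15)
J = 356/15 (J = -1*(-356/15) = 356/15 ≈ 23.733)
√(J + Q) = √(356/15 - 12867) = √(-192649/15) = I*√2889735/15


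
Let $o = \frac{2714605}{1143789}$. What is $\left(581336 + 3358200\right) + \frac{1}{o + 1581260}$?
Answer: $\frac{7125164999900386109}{1808630508745} \approx 3.9395 \cdot 10^{6}$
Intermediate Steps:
$o = \frac{2714605}{1143789}$ ($o = 2714605 \cdot \frac{1}{1143789} = \frac{2714605}{1143789} \approx 2.3733$)
$\left(581336 + 3358200\right) + \frac{1}{o + 1581260} = \left(581336 + 3358200\right) + \frac{1}{\frac{2714605}{1143789} + 1581260} = 3939536 + \frac{1}{\frac{1808630508745}{1143789}} = 3939536 + \frac{1143789}{1808630508745} = \frac{7125164999900386109}{1808630508745}$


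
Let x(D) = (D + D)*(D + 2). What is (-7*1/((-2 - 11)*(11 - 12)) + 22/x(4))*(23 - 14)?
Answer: -75/104 ≈ -0.72115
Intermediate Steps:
x(D) = 2*D*(2 + D) (x(D) = (2*D)*(2 + D) = 2*D*(2 + D))
(-7*1/((-2 - 11)*(11 - 12)) + 22/x(4))*(23 - 14) = (-7*1/((-2 - 11)*(11 - 12)) + 22/((2*4*(2 + 4))))*(23 - 14) = (-7/((-13*(-1))) + 22/((2*4*6)))*9 = (-7/13 + 22/48)*9 = (-7*1/13 + 22*(1/48))*9 = (-7/13 + 11/24)*9 = -25/312*9 = -75/104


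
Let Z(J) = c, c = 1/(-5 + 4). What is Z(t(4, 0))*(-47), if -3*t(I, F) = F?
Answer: 47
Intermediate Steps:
t(I, F) = -F/3
c = -1 (c = 1/(-1) = -1)
Z(J) = -1
Z(t(4, 0))*(-47) = -1*(-47) = 47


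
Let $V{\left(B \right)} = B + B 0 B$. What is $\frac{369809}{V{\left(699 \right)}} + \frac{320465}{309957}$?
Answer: $\frac{38282964416}{72219981} \approx 530.09$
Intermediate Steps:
$V{\left(B \right)} = B$ ($V{\left(B \right)} = B + 0 B = B + 0 = B$)
$\frac{369809}{V{\left(699 \right)}} + \frac{320465}{309957} = \frac{369809}{699} + \frac{320465}{309957} = \frac{38282964416}{72219981}$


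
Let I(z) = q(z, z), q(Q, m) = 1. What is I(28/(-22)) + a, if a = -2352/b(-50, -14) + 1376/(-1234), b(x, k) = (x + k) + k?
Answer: 240941/8021 ≈ 30.039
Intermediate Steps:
I(z) = 1
b(x, k) = x + 2*k (b(x, k) = (k + x) + k = x + 2*k)
a = 232920/8021 (a = -2352/(-50 + 2*(-14)) + 1376/(-1234) = -2352/(-50 - 28) + 1376*(-1/1234) = -2352/(-78) - 688/617 = -2352*(-1/78) - 688/617 = 392/13 - 688/617 = 232920/8021 ≈ 29.039)
I(28/(-22)) + a = 1 + 232920/8021 = 240941/8021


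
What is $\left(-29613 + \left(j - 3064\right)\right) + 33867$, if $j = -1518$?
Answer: $-328$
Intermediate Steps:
$\left(-29613 + \left(j - 3064\right)\right) + 33867 = \left(-29613 - 4582\right) + 33867 = -34195 + 33867 = -328$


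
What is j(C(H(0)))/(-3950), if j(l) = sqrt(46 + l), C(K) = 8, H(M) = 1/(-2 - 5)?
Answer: -3*sqrt(6)/3950 ≈ -0.0018604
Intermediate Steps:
H(M) = -1/7 (H(M) = 1/(-7) = -1/7)
j(C(H(0)))/(-3950) = sqrt(46 + 8)/(-3950) = sqrt(54)*(-1/3950) = (3*sqrt(6))*(-1/3950) = -3*sqrt(6)/3950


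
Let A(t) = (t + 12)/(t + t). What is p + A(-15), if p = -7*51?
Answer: -3569/10 ≈ -356.90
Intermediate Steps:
A(t) = (12 + t)/(2*t) (A(t) = (12 + t)/((2*t)) = (12 + t)*(1/(2*t)) = (12 + t)/(2*t))
p = -357
p + A(-15) = -357 + (½)*(12 - 15)/(-15) = -357 + (½)*(-1/15)*(-3) = -357 + ⅒ = -3569/10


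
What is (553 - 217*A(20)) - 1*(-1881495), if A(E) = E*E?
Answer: 1795248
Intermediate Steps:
A(E) = E²
(553 - 217*A(20)) - 1*(-1881495) = (553 - 217*20²) - 1*(-1881495) = (553 - 217*400) + 1881495 = (553 - 86800) + 1881495 = -86247 + 1881495 = 1795248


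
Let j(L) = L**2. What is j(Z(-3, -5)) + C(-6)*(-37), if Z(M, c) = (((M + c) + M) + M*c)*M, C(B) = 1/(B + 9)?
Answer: 395/3 ≈ 131.67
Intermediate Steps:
C(B) = 1/(9 + B)
Z(M, c) = M*(c + 2*M + M*c) (Z(M, c) = ((c + 2*M) + M*c)*M = (c + 2*M + M*c)*M = M*(c + 2*M + M*c))
j(Z(-3, -5)) + C(-6)*(-37) = (-3*(-5 + 2*(-3) - 3*(-5)))**2 - 37/(9 - 6) = (-3*(-5 - 6 + 15))**2 - 37/3 = (-3*4)**2 + (1/3)*(-37) = (-12)**2 - 37/3 = 144 - 37/3 = 395/3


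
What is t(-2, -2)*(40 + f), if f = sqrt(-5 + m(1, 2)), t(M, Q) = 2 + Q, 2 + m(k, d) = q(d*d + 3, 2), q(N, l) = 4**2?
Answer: 0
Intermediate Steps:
q(N, l) = 16
m(k, d) = 14 (m(k, d) = -2 + 16 = 14)
f = 3 (f = sqrt(-5 + 14) = sqrt(9) = 3)
t(-2, -2)*(40 + f) = (2 - 2)*(40 + 3) = 0*43 = 0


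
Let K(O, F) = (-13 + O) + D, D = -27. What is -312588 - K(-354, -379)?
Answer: -312194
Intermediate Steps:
K(O, F) = -40 + O (K(O, F) = (-13 + O) - 27 = -40 + O)
-312588 - K(-354, -379) = -312588 - (-40 - 354) = -312588 - 1*(-394) = -312588 + 394 = -312194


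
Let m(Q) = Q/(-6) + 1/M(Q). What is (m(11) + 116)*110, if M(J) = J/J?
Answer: 38005/3 ≈ 12668.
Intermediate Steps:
M(J) = 1
m(Q) = 1 - Q/6 (m(Q) = Q/(-6) + 1/1 = Q*(-1/6) + 1*1 = -Q/6 + 1 = 1 - Q/6)
(m(11) + 116)*110 = ((1 - 1/6*11) + 116)*110 = ((1 - 11/6) + 116)*110 = (-5/6 + 116)*110 = (691/6)*110 = 38005/3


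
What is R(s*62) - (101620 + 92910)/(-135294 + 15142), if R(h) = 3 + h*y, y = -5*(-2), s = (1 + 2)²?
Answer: 335501573/60076 ≈ 5584.6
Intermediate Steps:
s = 9 (s = 3² = 9)
y = 10
R(h) = 3 + 10*h (R(h) = 3 + h*10 = 3 + 10*h)
R(s*62) - (101620 + 92910)/(-135294 + 15142) = (3 + 10*(9*62)) - (101620 + 92910)/(-135294 + 15142) = (3 + 10*558) - 194530/(-120152) = (3 + 5580) - 194530*(-1)/120152 = 5583 - 1*(-97265/60076) = 5583 + 97265/60076 = 335501573/60076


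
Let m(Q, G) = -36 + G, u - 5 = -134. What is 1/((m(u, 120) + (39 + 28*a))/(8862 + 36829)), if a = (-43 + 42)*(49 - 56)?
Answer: 45691/319 ≈ 143.23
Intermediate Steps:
u = -129 (u = 5 - 134 = -129)
a = 7 (a = -1*(-7) = 7)
1/((m(u, 120) + (39 + 28*a))/(8862 + 36829)) = 1/(((-36 + 120) + (39 + 28*7))/(8862 + 36829)) = 1/((84 + (39 + 196))/45691) = 1/((84 + 235)*(1/45691)) = 1/(319*(1/45691)) = 1/(319/45691) = 45691/319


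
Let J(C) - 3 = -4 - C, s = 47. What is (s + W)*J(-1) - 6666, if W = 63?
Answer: -6666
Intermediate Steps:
J(C) = -1 - C (J(C) = 3 + (-4 - C) = -1 - C)
(s + W)*J(-1) - 6666 = (47 + 63)*(-1 - 1*(-1)) - 6666 = 110*(-1 + 1) - 6666 = 110*0 - 6666 = 0 - 6666 = -6666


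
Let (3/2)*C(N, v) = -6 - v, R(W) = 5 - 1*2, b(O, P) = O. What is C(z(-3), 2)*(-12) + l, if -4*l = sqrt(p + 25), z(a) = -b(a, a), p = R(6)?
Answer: 64 - sqrt(7)/2 ≈ 62.677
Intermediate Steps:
R(W) = 3 (R(W) = 5 - 2 = 3)
p = 3
z(a) = -a
C(N, v) = -4 - 2*v/3 (C(N, v) = 2*(-6 - v)/3 = -4 - 2*v/3)
l = -sqrt(7)/2 (l = -sqrt(3 + 25)/4 = -sqrt(7)/2 ≈ -1.3229)
C(z(-3), 2)*(-12) + l = (-4 - 2/3*2)*(-12) - sqrt(7)/2 = (-4 - 4/3)*(-12) - sqrt(7)/2 = -16/3*(-12) - sqrt(7)/2 = 64 - sqrt(7)/2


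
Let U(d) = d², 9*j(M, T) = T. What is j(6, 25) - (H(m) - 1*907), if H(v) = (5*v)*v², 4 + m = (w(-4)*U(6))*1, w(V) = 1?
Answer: -1466372/9 ≈ -1.6293e+5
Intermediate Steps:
j(M, T) = T/9
m = 32 (m = -4 + (1*6²)*1 = -4 + (1*36)*1 = -4 + 36*1 = -4 + 36 = 32)
H(v) = 5*v³
j(6, 25) - (H(m) - 1*907) = (⅑)*25 - (5*32³ - 1*907) = 25/9 - (5*32768 - 907) = 25/9 - (163840 - 907) = 25/9 - 1*162933 = 25/9 - 162933 = -1466372/9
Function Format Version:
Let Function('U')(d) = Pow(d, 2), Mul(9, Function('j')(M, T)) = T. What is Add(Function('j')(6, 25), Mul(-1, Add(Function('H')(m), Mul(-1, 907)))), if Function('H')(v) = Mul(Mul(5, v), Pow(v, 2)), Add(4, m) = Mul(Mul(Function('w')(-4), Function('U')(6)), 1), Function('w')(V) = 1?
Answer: Rational(-1466372, 9) ≈ -1.6293e+5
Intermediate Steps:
Function('j')(M, T) = Mul(Rational(1, 9), T)
m = 32 (m = Add(-4, Mul(Mul(1, Pow(6, 2)), 1)) = Add(-4, Mul(Mul(1, 36), 1)) = Add(-4, Mul(36, 1)) = Add(-4, 36) = 32)
Function('H')(v) = Mul(5, Pow(v, 3))
Add(Function('j')(6, 25), Mul(-1, Add(Function('H')(m), Mul(-1, 907)))) = Add(Mul(Rational(1, 9), 25), Mul(-1, Add(Mul(5, Pow(32, 3)), Mul(-1, 907)))) = Add(Rational(25, 9), Mul(-1, Add(Mul(5, 32768), -907))) = Add(Rational(25, 9), Mul(-1, Add(163840, -907))) = Add(Rational(25, 9), Mul(-1, 162933)) = Add(Rational(25, 9), -162933) = Rational(-1466372, 9)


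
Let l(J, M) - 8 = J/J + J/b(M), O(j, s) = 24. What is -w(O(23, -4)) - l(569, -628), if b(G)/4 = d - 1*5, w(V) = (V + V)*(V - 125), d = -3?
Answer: 155417/32 ≈ 4856.8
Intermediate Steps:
w(V) = 2*V*(-125 + V) (w(V) = (2*V)*(-125 + V) = 2*V*(-125 + V))
b(G) = -32 (b(G) = 4*(-3 - 1*5) = 4*(-3 - 5) = 4*(-8) = -32)
l(J, M) = 9 - J/32 (l(J, M) = 8 + (J/J + J/(-32)) = 8 + (1 + J*(-1/32)) = 8 + (1 - J/32) = 9 - J/32)
-w(O(23, -4)) - l(569, -628) = -2*24*(-125 + 24) - (9 - 1/32*569) = -2*24*(-101) - (9 - 569/32) = -1*(-4848) - 1*(-281/32) = 4848 + 281/32 = 155417/32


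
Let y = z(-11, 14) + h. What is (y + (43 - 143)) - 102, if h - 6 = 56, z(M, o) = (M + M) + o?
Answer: -148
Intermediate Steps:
z(M, o) = o + 2*M (z(M, o) = 2*M + o = o + 2*M)
h = 62 (h = 6 + 56 = 62)
y = 54 (y = (14 + 2*(-11)) + 62 = (14 - 22) + 62 = -8 + 62 = 54)
(y + (43 - 143)) - 102 = (54 + (43 - 143)) - 102 = (54 - 100) - 102 = -46 - 102 = -148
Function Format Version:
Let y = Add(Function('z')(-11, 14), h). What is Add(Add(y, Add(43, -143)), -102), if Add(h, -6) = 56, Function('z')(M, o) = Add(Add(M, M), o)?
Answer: -148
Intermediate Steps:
Function('z')(M, o) = Add(o, Mul(2, M)) (Function('z')(M, o) = Add(Mul(2, M), o) = Add(o, Mul(2, M)))
h = 62 (h = Add(6, 56) = 62)
y = 54 (y = Add(Add(14, Mul(2, -11)), 62) = Add(Add(14, -22), 62) = Add(-8, 62) = 54)
Add(Add(y, Add(43, -143)), -102) = Add(Add(54, Add(43, -143)), -102) = Add(Add(54, -100), -102) = Add(-46, -102) = -148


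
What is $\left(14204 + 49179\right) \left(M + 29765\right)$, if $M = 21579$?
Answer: $3254336752$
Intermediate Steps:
$\left(14204 + 49179\right) \left(M + 29765\right) = \left(14204 + 49179\right) \left(21579 + 29765\right) = 63383 \cdot 51344 = 3254336752$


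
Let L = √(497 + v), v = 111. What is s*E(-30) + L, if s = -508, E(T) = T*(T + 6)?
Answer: -365760 + 4*√38 ≈ -3.6574e+5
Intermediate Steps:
E(T) = T*(6 + T)
L = 4*√38 (L = √(497 + 111) = √608 = 4*√38 ≈ 24.658)
s*E(-30) + L = -(-15240)*(6 - 30) + 4*√38 = -(-15240)*(-24) + 4*√38 = -508*720 + 4*√38 = -365760 + 4*√38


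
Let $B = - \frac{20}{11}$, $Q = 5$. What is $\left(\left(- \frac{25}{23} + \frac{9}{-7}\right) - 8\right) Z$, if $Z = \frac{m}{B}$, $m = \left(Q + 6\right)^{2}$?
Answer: $\frac{222277}{322} \approx 690.3$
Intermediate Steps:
$B = - \frac{20}{11}$ ($B = \left(-20\right) \frac{1}{11} = - \frac{20}{11} \approx -1.8182$)
$m = 121$ ($m = \left(5 + 6\right)^{2} = 11^{2} = 121$)
$Z = - \frac{1331}{20}$ ($Z = \frac{121}{- \frac{20}{11}} = 121 \left(- \frac{11}{20}\right) = - \frac{1331}{20} \approx -66.55$)
$\left(\left(- \frac{25}{23} + \frac{9}{-7}\right) - 8\right) Z = \left(\left(- \frac{25}{23} + \frac{9}{-7}\right) - 8\right) \left(- \frac{1331}{20}\right) = \left(\left(\left(-25\right) \frac{1}{23} + 9 \left(- \frac{1}{7}\right)\right) - 8\right) \left(- \frac{1331}{20}\right) = \left(\left(- \frac{25}{23} - \frac{9}{7}\right) - 8\right) \left(- \frac{1331}{20}\right) = \left(- \frac{382}{161} - 8\right) \left(- \frac{1331}{20}\right) = \left(- \frac{1670}{161}\right) \left(- \frac{1331}{20}\right) = \frac{222277}{322}$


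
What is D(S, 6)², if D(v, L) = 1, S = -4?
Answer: 1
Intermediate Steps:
D(S, 6)² = 1² = 1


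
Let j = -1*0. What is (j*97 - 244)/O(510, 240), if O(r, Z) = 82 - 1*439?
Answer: 244/357 ≈ 0.68347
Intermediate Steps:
O(r, Z) = -357 (O(r, Z) = 82 - 439 = -357)
j = 0
(j*97 - 244)/O(510, 240) = (0*97 - 244)/(-357) = (0 - 244)*(-1/357) = -244*(-1/357) = 244/357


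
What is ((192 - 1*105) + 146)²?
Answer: 54289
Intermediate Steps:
((192 - 1*105) + 146)² = ((192 - 105) + 146)² = (87 + 146)² = 233² = 54289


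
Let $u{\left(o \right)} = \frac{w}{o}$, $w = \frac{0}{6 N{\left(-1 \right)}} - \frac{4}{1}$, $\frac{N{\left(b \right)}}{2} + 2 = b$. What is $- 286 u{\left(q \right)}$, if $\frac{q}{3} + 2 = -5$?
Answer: $- \frac{1144}{21} \approx -54.476$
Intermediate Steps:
$q = -21$ ($q = -6 + 3 \left(-5\right) = -6 - 15 = -21$)
$N{\left(b \right)} = -4 + 2 b$
$w = -4$ ($w = \frac{0}{6 \left(-4 + 2 \left(-1\right)\right)} - \frac{4}{1} = \frac{0}{6 \left(-4 - 2\right)} - 4 = \frac{0}{6 \left(-6\right)} - 4 = \frac{0}{-36} - 4 = 0 \left(- \frac{1}{36}\right) - 4 = 0 - 4 = -4$)
$u{\left(o \right)} = - \frac{4}{o}$
$- 286 u{\left(q \right)} = - 286 \left(- \frac{4}{-21}\right) = - 286 \left(\left(-4\right) \left(- \frac{1}{21}\right)\right) = \left(-286\right) \frac{4}{21} = - \frac{1144}{21}$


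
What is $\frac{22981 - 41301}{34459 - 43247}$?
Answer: $\frac{4580}{2197} \approx 2.0847$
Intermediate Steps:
$\frac{22981 - 41301}{34459 - 43247} = - \frac{18320}{-8788} = \left(-18320\right) \left(- \frac{1}{8788}\right) = \frac{4580}{2197}$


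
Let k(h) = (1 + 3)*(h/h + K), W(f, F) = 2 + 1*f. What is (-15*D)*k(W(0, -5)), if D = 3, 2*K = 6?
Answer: -720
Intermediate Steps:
K = 3 (K = (½)*6 = 3)
W(f, F) = 2 + f
k(h) = 16 (k(h) = (1 + 3)*(h/h + 3) = 4*(1 + 3) = 4*4 = 16)
(-15*D)*k(W(0, -5)) = -15*3*16 = -45*16 = -720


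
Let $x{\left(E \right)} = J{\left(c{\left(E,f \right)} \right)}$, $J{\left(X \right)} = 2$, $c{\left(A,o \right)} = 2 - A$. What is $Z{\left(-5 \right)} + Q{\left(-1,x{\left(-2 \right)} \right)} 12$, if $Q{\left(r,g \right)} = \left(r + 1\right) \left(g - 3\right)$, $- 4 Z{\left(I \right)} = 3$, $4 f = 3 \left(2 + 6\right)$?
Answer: $- \frac{3}{4} \approx -0.75$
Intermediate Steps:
$f = 6$ ($f = \frac{3 \left(2 + 6\right)}{4} = \frac{3 \cdot 8}{4} = \frac{1}{4} \cdot 24 = 6$)
$x{\left(E \right)} = 2$
$Z{\left(I \right)} = - \frac{3}{4}$ ($Z{\left(I \right)} = \left(- \frac{1}{4}\right) 3 = - \frac{3}{4}$)
$Q{\left(r,g \right)} = \left(1 + r\right) \left(-3 + g\right)$
$Z{\left(-5 \right)} + Q{\left(-1,x{\left(-2 \right)} \right)} 12 = - \frac{3}{4} + \left(-3 + 2 - -3 + 2 \left(-1\right)\right) 12 = - \frac{3}{4} + \left(-3 + 2 + 3 - 2\right) 12 = - \frac{3}{4} + 0 \cdot 12 = - \frac{3}{4} + 0 = - \frac{3}{4}$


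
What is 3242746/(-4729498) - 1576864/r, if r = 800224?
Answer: -157073411084/59135278243 ≈ -2.6562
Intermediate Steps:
3242746/(-4729498) - 1576864/r = 3242746/(-4729498) - 1576864/800224 = 3242746*(-1/4729498) - 1576864*1/800224 = -1621373/2364749 - 49277/25007 = -157073411084/59135278243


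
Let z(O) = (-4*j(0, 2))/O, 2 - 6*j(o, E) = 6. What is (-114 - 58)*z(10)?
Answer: -688/15 ≈ -45.867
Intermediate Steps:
j(o, E) = -⅔ (j(o, E) = ⅓ - ⅙*6 = ⅓ - 1 = -⅔)
z(O) = 8/(3*O) (z(O) = (-4*(-⅔))/O = 8/(3*O))
(-114 - 58)*z(10) = (-114 - 58)*((8/3)/10) = -1376/(3*10) = -172*4/15 = -688/15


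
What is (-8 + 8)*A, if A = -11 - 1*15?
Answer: 0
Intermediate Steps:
A = -26 (A = -11 - 15 = -26)
(-8 + 8)*A = (-8 + 8)*(-26) = 0*(-26) = 0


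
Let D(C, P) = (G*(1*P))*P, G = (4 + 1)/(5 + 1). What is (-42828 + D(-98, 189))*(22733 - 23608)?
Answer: 22855875/2 ≈ 1.1428e+7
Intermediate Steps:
G = 5/6 ≈ 0.83333
D(C, P) = 5*P**2/6 (D(C, P) = (5*(1*P)/6)*P = (5*P/6)*P = 5*P**2/6)
(-42828 + D(-98, 189))*(22733 - 23608) = (-42828 + (5/6)*189**2)*(22733 - 23608) = (-42828 + (5/6)*35721)*(-875) = (-42828 + 59535/2)*(-875) = -26121/2*(-875) = 22855875/2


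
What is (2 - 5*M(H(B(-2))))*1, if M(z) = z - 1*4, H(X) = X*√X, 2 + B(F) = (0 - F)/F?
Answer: 22 + 15*I*√3 ≈ 22.0 + 25.981*I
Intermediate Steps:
B(F) = -3 (B(F) = -2 + (0 - F)/F = -2 + (-F)/F = -2 - 1 = -3)
H(X) = X^(3/2)
M(z) = -4 + z (M(z) = z - 4 = -4 + z)
(2 - 5*M(H(B(-2))))*1 = (2 - 5*(-4 + (-3)^(3/2)))*1 = (2 - 5*(-4 - 3*I*√3))*1 = (2 + (20 + 15*I*√3))*1 = (22 + 15*I*√3)*1 = 22 + 15*I*√3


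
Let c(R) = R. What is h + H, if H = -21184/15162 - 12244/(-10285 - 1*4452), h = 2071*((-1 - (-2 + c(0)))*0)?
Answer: -63272540/111721197 ≈ -0.56634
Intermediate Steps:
h = 0 (h = 2071*((-1 - (-2 + 0))*0) = 2071*((-1 - 1*(-2))*0) = 2071*((-1 + 2)*0) = 2071*(1*0) = 2071*0 = 0)
H = -63272540/111721197 (H = -21184*1/15162 - 12244/(-10285 - 4452) = -10592/7581 - 12244/(-14737) = -10592/7581 - 12244*(-1/14737) = -10592/7581 + 12244/14737 = -63272540/111721197 ≈ -0.56634)
h + H = 0 - 63272540/111721197 = -63272540/111721197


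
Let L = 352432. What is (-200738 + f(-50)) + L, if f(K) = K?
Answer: 151644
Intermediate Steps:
(-200738 + f(-50)) + L = (-200738 - 50) + 352432 = -200788 + 352432 = 151644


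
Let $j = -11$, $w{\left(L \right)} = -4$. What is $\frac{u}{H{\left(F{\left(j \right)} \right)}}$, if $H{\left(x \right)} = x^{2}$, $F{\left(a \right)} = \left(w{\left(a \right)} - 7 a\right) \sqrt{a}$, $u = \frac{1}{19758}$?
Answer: $- \frac{1}{1158194202} \approx -8.6341 \cdot 10^{-10}$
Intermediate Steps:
$u = \frac{1}{19758} \approx 5.0612 \cdot 10^{-5}$
$F{\left(a \right)} = \sqrt{a} \left(-4 - 7 a\right)$ ($F{\left(a \right)} = \left(-4 - 7 a\right) \sqrt{a} = \sqrt{a} \left(-4 - 7 a\right)$)
$\frac{u}{H{\left(F{\left(j \right)} \right)}} = \frac{1}{19758 \left(\sqrt{-11} \left(-4 - -77\right)\right)^{2}} = \frac{1}{19758 \left(i \sqrt{11} \left(-4 + 77\right)\right)^{2}} = \frac{1}{19758 \left(i \sqrt{11} \cdot 73\right)^{2}} = \frac{1}{19758 \left(73 i \sqrt{11}\right)^{2}} = \frac{1}{19758 \left(-58619\right)} = \frac{1}{19758} \left(- \frac{1}{58619}\right) = - \frac{1}{1158194202}$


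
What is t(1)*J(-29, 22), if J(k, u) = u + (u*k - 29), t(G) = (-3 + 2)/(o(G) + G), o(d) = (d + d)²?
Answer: 129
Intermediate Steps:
o(d) = 4*d² (o(d) = (2*d)² = 4*d²)
t(G) = -1/(G + 4*G²) (t(G) = (-3 + 2)/(4*G² + G) = -1/(G + 4*G²))
J(k, u) = -29 + u + k*u (J(k, u) = u + (k*u - 29) = u + (-29 + k*u) = -29 + u + k*u)
t(1)*J(-29, 22) = (-1/(1*(1 + 4*1)))*(-29 + 22 - 29*22) = (-1*1/(1 + 4))*(-29 + 22 - 638) = -1*1/5*(-645) = -1*1*⅕*(-645) = -⅕*(-645) = 129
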